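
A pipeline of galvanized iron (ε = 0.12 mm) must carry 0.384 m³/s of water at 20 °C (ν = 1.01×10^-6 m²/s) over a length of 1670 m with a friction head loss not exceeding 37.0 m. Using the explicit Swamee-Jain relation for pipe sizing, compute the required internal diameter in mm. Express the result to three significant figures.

D ≈ 393 mm

Swamee-Jain (Type III): D = 0.66·[ε^1.25·(LQ²/(gh_f))^4.75 + ν·Q^9.4·(L/(gh_f))^5.2]^0.04
LQ²/(gh_f) = 0.6784; L/(gh_f) = 4.601
Term 1 = ε^1.25·(…)^4.75 = 1.99×10^-6; Term 2 = ν·Q^9.4·(…)^5.2 = 3.50×10^-7
D = 0.66·(1.99×10^-6 + 3.50×10^-7)^0.04 = 0.3929 m = 393 mm
Check: V = 3.17 m/s, Re = 1.23×10^6, f = 0.01568, h_f = 34.1 m ≈ 37.0 m ✓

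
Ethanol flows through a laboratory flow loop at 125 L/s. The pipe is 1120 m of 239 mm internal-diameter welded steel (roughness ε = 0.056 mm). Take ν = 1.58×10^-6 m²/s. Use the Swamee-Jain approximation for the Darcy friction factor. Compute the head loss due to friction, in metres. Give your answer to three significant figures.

h_f ≈ 29.8 m

V = 4Q/(πD²) = 4·0.125/(π·0.239²) = 2.786 m/s
Re = VD/ν = 2.786·0.239/1.58×10^-6 = 4.21×10^5 → turbulent
ε/D = 0.056/239 = 2.34×10^-4
Swamee-Jain: f = 0.01605
h_f = f(L/D)V²/(2g) = 0.01605·(1120/0.239)·2.786²/(2·9.81) = 29.76 m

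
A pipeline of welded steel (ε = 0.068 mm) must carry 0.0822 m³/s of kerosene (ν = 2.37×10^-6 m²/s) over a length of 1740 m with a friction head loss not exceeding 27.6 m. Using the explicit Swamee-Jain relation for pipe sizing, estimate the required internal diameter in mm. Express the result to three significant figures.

Swamee-Jain (Type III): D = 0.66·[ε^1.25·(LQ²/(gh_f))^4.75 + ν·Q^9.4·(L/(gh_f))^5.2]^0.04
LQ²/(gh_f) = 0.04342; L/(gh_f) = 6.426
Term 1 = ε^1.25·(…)^4.75 = 2.09×10^-12; Term 2 = ν·Q^9.4·(…)^5.2 = 2.38×10^-12
D = 0.66·(2.09×10^-12 + 2.38×10^-12)^0.04 = 0.2320 m = 232 mm
Check: V = 1.94 m/s, Re = 1.90×10^5, f = 0.01785, h_f = 25.8 m ≈ 27.6 m ✓

D ≈ 232 mm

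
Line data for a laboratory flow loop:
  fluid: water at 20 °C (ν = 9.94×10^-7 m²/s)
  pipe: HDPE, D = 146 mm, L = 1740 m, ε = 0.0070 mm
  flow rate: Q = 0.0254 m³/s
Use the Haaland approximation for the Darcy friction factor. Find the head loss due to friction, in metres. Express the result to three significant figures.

V = 4Q/(πD²) = 4·0.0254/(π·0.146²) = 1.517 m/s
Re = VD/ν = 1.517·0.146/9.94×10^-7 = 2.23×10^5 → turbulent
ε/D = 0.0070/146 = 4.79×10^-5
Haaland: f = 0.01552
h_f = f(L/D)V²/(2g) = 0.01552·(1740/0.146)·1.517²/(2·9.81) = 21.70 m

h_f ≈ 21.7 m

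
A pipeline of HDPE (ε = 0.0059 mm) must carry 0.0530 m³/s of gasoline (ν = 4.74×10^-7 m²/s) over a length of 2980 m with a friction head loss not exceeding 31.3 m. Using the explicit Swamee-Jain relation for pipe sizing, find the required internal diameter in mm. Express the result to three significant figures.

D ≈ 197 mm

Swamee-Jain (Type III): D = 0.66·[ε^1.25·(LQ²/(gh_f))^4.75 + ν·Q^9.4·(L/(gh_f))^5.2]^0.04
LQ²/(gh_f) = 0.02726; L/(gh_f) = 9.705
Term 1 = ε^1.25·(…)^4.75 = 1.08×10^-14; Term 2 = ν·Q^9.4·(…)^5.2 = 6.55×10^-14
D = 0.66·(1.08×10^-14 + 6.55×10^-14)^0.04 = 0.1972 m = 197 mm
Check: V = 1.74 m/s, Re = 7.22×10^5, f = 0.01284, h_f = 29.8 m ≈ 31.3 m ✓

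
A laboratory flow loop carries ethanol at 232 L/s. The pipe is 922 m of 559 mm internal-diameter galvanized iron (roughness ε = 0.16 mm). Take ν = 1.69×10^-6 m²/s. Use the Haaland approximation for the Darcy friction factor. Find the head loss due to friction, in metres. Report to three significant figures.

V = 4Q/(πD²) = 4·0.232/(π·0.559²) = 0.9453 m/s
Re = VD/ν = 0.9453·0.559/1.69×10^-6 = 3.13×10^5 → turbulent
ε/D = 0.16/559 = 2.86×10^-4
Haaland: f = 0.01664
h_f = f(L/D)V²/(2g) = 0.01664·(922/0.559)·0.9453²/(2·9.81) = 1.250 m

h_f ≈ 1.25 m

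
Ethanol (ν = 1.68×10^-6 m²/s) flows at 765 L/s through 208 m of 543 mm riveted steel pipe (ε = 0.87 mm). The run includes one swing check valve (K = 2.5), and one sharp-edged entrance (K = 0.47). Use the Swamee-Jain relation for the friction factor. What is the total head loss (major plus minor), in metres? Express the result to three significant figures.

V = 4Q/(πD²) = 3.303 m/s; V²/2g = 0.5562 m
Re = 1.07×10^6, ε/D = 0.00160 → f = 0.02238 (Swamee-Jain)
Major: h_f = f(L/D)·V²/2g = 0.02238·383.1·0.5562 = 4.768 m
Minor: ΣK = 2.97; h_m = ΣK·V²/2g = 1.652 m
Total H_L = 4.768 + 1.652 = 6.420 m

H_L ≈ 6.42 m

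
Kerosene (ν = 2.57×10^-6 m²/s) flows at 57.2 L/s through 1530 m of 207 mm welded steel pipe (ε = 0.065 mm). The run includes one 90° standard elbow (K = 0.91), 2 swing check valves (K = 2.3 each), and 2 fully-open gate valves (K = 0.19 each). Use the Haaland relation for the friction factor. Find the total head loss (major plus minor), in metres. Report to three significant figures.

H_L ≈ 20.9 m

V = 4Q/(πD²) = 1.700 m/s; V²/2g = 0.1472 m
Re = 1.37×10^5, ε/D = 3.14×10^-4 → f = 0.01842 (Haaland)
Major: h_f = f(L/D)·V²/2g = 0.01842·7391·0.1472 = 20.05 m
Minor: ΣK = 5.89; h_m = ΣK·V²/2g = 0.8673 m
Total H_L = 20.05 + 0.8673 = 20.91 m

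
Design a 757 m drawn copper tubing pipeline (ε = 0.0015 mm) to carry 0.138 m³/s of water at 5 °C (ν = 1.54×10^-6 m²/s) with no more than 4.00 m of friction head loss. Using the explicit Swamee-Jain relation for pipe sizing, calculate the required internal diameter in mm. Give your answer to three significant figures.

Swamee-Jain (Type III): D = 0.66·[ε^1.25·(LQ²/(gh_f))^4.75 + ν·Q^9.4·(L/(gh_f))^5.2]^0.04
LQ²/(gh_f) = 0.3674; L/(gh_f) = 19.29
Term 1 = ε^1.25·(…)^4.75 = 4.51×10^-10; Term 2 = ν·Q^9.4·(…)^5.2 = 6.11×10^-8
D = 0.66·(4.51×10^-10 + 6.11×10^-8)^0.04 = 0.3397 m = 340 mm
Check: V = 1.52 m/s, Re = 3.36×10^5, f = 0.01413, h_f = 3.72 m ≈ 4.00 m ✓

D ≈ 340 mm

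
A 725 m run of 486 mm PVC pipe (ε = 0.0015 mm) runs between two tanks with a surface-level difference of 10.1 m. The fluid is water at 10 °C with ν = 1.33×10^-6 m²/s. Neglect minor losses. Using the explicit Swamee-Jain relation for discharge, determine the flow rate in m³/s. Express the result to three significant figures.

Swamee-Jain (Type II): Q = -0.965·√(gD⁵h_f/L)·ln[ε/(3.7D) + √(3.17ν²L/(gD³h_f))]
√(gD⁵h_f/L) = √(9.81·0.486⁵·10.1/725) = 0.06087
ε/(3.7D) = 8.34×10^-7; √(3.17ν²L/(gD³h_f)) = 1.89×10^-5
Q = -0.965·0.06087·ln(1.974×10^-5) = 0.6363 m³/s
Check: V = 3.43 m/s, Re = 1.25×10^6, f = 0.01127, h_f = 10.1 m ≈ 10.1 m ✓

Q ≈ 0.636 m³/s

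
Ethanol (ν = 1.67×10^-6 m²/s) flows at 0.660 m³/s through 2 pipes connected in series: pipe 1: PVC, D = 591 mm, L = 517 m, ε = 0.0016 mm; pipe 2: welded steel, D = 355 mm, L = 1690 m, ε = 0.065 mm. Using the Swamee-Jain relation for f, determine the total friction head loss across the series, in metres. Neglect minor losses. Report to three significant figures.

Pipe 1: V = 2.406 m/s, Re = 8.51×10^5, ε/D = 2.71×10^-6, f = 0.01199, h_1 = f(L/D)V²/2g = 3.094 m
Pipe 2: V = 6.668 m/s, Re = 1.42×10^6, ε/D = 1.83×10^-4, f = 0.01431, h_2 = f(L/D)V²/2g = 154.4 m
Series → Q common, losses add: H = Σh = 157.5 m

H ≈ 158 m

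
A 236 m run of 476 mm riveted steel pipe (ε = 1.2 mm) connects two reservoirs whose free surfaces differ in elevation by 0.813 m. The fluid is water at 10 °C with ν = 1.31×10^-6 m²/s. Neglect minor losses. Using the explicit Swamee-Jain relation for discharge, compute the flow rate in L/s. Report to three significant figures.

Q ≈ 201 L/s

Swamee-Jain (Type II): Q = -0.965·√(gD⁵h_f/L)·ln[ε/(3.7D) + √(3.17ν²L/(gD³h_f))]
√(gD⁵h_f/L) = √(9.81·0.476⁵·0.813/236) = 0.02874
ε/(3.7D) = 6.81×10^-4; √(3.17ν²L/(gD³h_f)) = 3.86×10^-5
Q = -0.965·0.02874·ln(7.200×10^-4) = 0.2007 m³/s
Check: V = 1.13 m/s, Re = 4.10×10^5, f = 0.02543, h_f = 0.817 m ≈ 0.813 m ✓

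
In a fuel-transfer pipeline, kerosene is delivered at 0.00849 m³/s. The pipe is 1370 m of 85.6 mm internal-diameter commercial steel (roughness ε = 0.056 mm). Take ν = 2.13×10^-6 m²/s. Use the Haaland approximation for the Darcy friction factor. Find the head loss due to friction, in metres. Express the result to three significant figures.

h_f ≈ 39.3 m

V = 4Q/(πD²) = 4·0.00849/(π·0.0856²) = 1.475 m/s
Re = VD/ν = 1.475·0.0856/2.13×10^-6 = 5.93×10^4 → turbulent
ε/D = 0.056/85.6 = 6.54×10^-4
Haaland: f = 0.02214
h_f = f(L/D)V²/(2g) = 0.02214·(1370/0.0856)·1.475²/(2·9.81) = 39.31 m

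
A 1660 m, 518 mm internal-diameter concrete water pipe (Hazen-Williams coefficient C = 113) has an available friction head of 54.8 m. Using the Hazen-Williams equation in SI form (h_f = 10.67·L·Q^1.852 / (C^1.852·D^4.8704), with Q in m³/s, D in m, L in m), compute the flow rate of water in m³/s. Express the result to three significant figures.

Q ≈ 0.885 m³/s

Rearranging: Q = [h_f·C^1.852·D^4.8704 / (10.67·L)]^(1/1.852)
Q = [54.8·113^1.852·0.518^4.8704 / (10.67·1660)]^0.540 = 0.8847 m³/s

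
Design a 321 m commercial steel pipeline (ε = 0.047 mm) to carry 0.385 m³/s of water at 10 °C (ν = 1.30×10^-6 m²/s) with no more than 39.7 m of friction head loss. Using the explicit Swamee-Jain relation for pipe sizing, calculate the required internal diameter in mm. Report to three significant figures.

D ≈ 272 mm

Swamee-Jain (Type III): D = 0.66·[ε^1.25·(LQ²/(gh_f))^4.75 + ν·Q^9.4·(L/(gh_f))^5.2]^0.04
LQ²/(gh_f) = 0.1222; L/(gh_f) = 0.8242
Term 1 = ε^1.25·(…)^4.75 = 1.79×10^-10; Term 2 = ν·Q^9.4·(…)^5.2 = 6.04×10^-11
D = 0.66·(1.79×10^-10 + 6.04×10^-11)^0.04 = 0.2721 m = 272 mm
Check: V = 6.62 m/s, Re = 1.39×10^6, f = 0.01420, h_f = 37.4 m ≈ 39.7 m ✓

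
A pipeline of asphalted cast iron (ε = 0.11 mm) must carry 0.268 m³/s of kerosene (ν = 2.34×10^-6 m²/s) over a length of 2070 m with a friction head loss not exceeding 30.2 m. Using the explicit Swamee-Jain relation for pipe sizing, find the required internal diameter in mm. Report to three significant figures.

D ≈ 374 mm

Swamee-Jain (Type III): D = 0.66·[ε^1.25·(LQ²/(gh_f))^4.75 + ν·Q^9.4·(L/(gh_f))^5.2]^0.04
LQ²/(gh_f) = 0.5018; L/(gh_f) = 6.987
Term 1 = ε^1.25·(…)^4.75 = 4.26×10^-7; Term 2 = ν·Q^9.4·(…)^5.2 = 2.42×10^-7
D = 0.66·(4.26×10^-7 + 2.42×10^-7)^0.04 = 0.3737 m = 374 mm
Check: V = 2.44 m/s, Re = 3.90×10^5, f = 0.01664, h_f = 28.0 m ≈ 30.2 m ✓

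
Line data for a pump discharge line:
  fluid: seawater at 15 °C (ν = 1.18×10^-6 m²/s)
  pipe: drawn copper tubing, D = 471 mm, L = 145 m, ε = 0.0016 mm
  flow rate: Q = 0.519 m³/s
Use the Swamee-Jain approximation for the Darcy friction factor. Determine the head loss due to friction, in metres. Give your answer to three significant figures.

h_f ≈ 1.58 m

V = 4Q/(πD²) = 4·0.519/(π·0.471²) = 2.979 m/s
Re = VD/ν = 2.979·0.471/1.18×10^-6 = 1.19×10^6 → turbulent
ε/D = 0.0016/471 = 3.40×10^-6
Swamee-Jain: f = 0.01137
h_f = f(L/D)V²/(2g) = 0.01137·(145/0.471)·2.979²/(2·9.81) = 1.583 m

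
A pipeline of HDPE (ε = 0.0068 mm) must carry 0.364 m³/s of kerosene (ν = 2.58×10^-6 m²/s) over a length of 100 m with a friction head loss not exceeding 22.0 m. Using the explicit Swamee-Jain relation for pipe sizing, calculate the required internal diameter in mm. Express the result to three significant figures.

D ≈ 231 mm

Swamee-Jain (Type III): D = 0.66·[ε^1.25·(LQ²/(gh_f))^4.75 + ν·Q^9.4·(L/(gh_f))^5.2]^0.04
LQ²/(gh_f) = 0.06139; L/(gh_f) = 0.4633
Term 1 = ε^1.25·(…)^4.75 = 6.08×10^-13; Term 2 = ν·Q^9.4·(…)^5.2 = 3.54×10^-12
D = 0.66·(6.08×10^-13 + 3.54×10^-12)^0.04 = 0.2313 m = 231 mm
Check: V = 8.66 m/s, Re = 7.77×10^5, f = 0.01270, h_f = 21.0 m ≈ 22.0 m ✓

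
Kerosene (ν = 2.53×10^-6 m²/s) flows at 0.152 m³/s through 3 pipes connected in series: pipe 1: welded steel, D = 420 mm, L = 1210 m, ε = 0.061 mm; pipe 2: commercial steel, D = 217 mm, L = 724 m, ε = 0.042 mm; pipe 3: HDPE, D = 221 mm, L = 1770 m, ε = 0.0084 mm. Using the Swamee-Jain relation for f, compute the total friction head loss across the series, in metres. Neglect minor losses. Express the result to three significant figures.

Pipe 1: V = 1.097 m/s, Re = 1.82×10^5, ε/D = 1.45×10^-4, f = 0.01697, h_1 = f(L/D)V²/2g = 2.999 m
Pipe 2: V = 4.110 m/s, Re = 3.53×10^5, ε/D = 1.94×10^-4, f = 0.01598, h_2 = f(L/D)V²/2g = 45.89 m
Pipe 3: V = 3.962 m/s, Re = 3.46×10^5, ε/D = 3.80×10^-5, f = 0.01447, h_3 = f(L/D)V²/2g = 92.72 m
Series → Q common, losses add: H = Σh = 141.6 m

H ≈ 142 m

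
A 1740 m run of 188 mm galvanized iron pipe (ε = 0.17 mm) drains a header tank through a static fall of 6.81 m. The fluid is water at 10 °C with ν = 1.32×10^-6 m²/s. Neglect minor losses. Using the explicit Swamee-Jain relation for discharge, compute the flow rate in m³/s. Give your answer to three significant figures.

Q ≈ 0.0227 m³/s

Swamee-Jain (Type II): Q = -0.965·√(gD⁵h_f/L)·ln[ε/(3.7D) + √(3.17ν²L/(gD³h_f))]
√(gD⁵h_f/L) = √(9.81·0.188⁵·6.81/1740) = 0.003003
ε/(3.7D) = 2.44×10^-4; √(3.17ν²L/(gD³h_f)) = 1.47×10^-4
Q = -0.965·0.003003·ln(3.915×10^-4) = 0.02273 m³/s
Check: V = 0.819 m/s, Re = 1.17×10^5, f = 0.02169, h_f = 6.86 m ≈ 6.81 m ✓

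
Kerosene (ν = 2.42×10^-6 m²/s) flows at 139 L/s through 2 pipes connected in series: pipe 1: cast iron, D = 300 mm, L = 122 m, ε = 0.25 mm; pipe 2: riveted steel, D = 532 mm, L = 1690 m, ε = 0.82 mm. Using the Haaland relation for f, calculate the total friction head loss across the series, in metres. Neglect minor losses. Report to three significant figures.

H ≈ 3.07 m

Pipe 1: V = 1.966 m/s, Re = 2.44×10^5, ε/D = 8.33×10^-4, f = 0.01999, h_1 = f(L/D)V²/2g = 1.602 m
Pipe 2: V = 0.6253 m/s, Re = 1.37×10^5, ε/D = 0.00154, f = 0.02325, h_2 = f(L/D)V²/2g = 1.472 m
Series → Q common, losses add: H = Σh = 3.074 m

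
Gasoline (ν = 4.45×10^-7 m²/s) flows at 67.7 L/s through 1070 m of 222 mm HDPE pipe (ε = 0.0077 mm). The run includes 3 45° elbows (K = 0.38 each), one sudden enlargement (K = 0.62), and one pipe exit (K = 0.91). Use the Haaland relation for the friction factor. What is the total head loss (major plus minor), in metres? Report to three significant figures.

H_L ≈ 9.78 m

V = 4Q/(πD²) = 1.749 m/s; V²/2g = 0.1559 m
Re = 8.73×10^5, ε/D = 3.47×10^-5 → f = 0.01246 (Haaland)
Major: h_f = f(L/D)·V²/2g = 0.01246·4820·0.1559 = 9.362 m
Minor: ΣK = 2.67; h_m = ΣK·V²/2g = 0.4163 m
Total H_L = 9.362 + 0.4163 = 9.778 m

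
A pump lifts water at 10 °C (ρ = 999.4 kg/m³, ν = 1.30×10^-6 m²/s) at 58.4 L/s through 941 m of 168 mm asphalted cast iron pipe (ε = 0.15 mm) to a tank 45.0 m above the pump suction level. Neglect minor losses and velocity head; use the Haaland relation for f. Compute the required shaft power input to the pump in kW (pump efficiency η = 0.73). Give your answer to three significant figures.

P_shaft ≈ 66.3 kW

V = 4Q/(πD²) = 2.635 m/s; Re = 3.40×10^5; ε/D = 8.93×10^-4; f = 0.01996
h_f = f(L/D)V²/2g = 39.55 m
Total head H = z + h_f = 45.0 + 39.55 = 84.55 m
P_hyd = ρgQH = 999.4·9.81·0.0584·84.55 = 48.41 kW
P_shaft = P_hyd/η = 48.41/0.73 = 66.31 kW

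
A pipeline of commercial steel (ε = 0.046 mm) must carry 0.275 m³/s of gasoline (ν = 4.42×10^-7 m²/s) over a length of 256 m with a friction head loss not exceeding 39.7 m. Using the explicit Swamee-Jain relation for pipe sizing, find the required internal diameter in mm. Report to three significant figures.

D ≈ 227 mm

Swamee-Jain (Type III): D = 0.66·[ε^1.25·(LQ²/(gh_f))^4.75 + ν·Q^9.4·(L/(gh_f))^5.2]^0.04
LQ²/(gh_f) = 0.04971; L/(gh_f) = 0.6573
Term 1 = ε^1.25·(…)^4.75 = 2.44×10^-12; Term 2 = ν·Q^9.4·(…)^5.2 = 2.68×10^-13
D = 0.66·(2.44×10^-12 + 2.68×10^-13)^0.04 = 0.2274 m = 227 mm
Check: V = 6.77 m/s, Re = 3.48×10^6, f = 0.01413, h_f = 37.1 m ≈ 39.7 m ✓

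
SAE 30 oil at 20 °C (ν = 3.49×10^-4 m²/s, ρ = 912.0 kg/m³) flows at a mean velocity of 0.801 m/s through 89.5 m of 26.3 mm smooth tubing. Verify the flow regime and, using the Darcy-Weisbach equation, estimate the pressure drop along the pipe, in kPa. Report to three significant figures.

Re = VD/ν = 0.801·0.02630/3.49×10^-4 = 60.4 → laminar (Re < 2300)
f = 64/Re = 1.060
h_f = f(L/D)V²/(2g) = 1.060·(89.5/0.02630)·0.801²/(2·9.81) = 118.0 m
Δp = ρg·h_f = 912.0·9.81·118.0 = 1056 kPa

Δp ≈ 1060 kPa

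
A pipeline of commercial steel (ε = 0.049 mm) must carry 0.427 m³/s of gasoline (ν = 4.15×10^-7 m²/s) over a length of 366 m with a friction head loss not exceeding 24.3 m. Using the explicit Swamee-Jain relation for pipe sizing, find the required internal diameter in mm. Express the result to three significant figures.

D ≈ 317 mm

Swamee-Jain (Type III): D = 0.66·[ε^1.25·(LQ²/(gh_f))^4.75 + ν·Q^9.4·(L/(gh_f))^5.2]^0.04
LQ²/(gh_f) = 0.2799; L/(gh_f) = 1.535
Term 1 = ε^1.25·(…)^4.75 = 9.69×10^-9; Term 2 = ν·Q^9.4·(…)^5.2 = 1.30×10^-9
D = 0.66·(9.69×10^-9 + 1.30×10^-9)^0.04 = 0.3171 m = 317 mm
Check: V = 5.41 m/s, Re = 4.13×10^6, f = 0.01341, h_f = 23.1 m ≈ 24.3 m ✓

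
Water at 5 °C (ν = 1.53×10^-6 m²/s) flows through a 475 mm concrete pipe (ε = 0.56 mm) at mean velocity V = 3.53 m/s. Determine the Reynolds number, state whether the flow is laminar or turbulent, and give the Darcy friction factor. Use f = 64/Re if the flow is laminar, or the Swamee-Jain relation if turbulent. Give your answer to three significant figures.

Re = VD/ν = 3.530·0.475/1.53×10^-6 = 1.10×10^6
Re > 4000 → turbulent; ε/D = 0.00118
Swamee-Jain: f = 0.02078

Re ≈ 1.10×10^6; turbulent; f ≈ 0.0208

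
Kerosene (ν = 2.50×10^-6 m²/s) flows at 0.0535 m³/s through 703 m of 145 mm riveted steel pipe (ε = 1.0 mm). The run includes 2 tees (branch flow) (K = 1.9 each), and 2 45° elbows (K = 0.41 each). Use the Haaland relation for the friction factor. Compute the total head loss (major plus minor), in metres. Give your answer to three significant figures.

V = 4Q/(πD²) = 3.240 m/s; V²/2g = 0.5350 m
Re = 1.88×10^5, ε/D = 0.00690 → f = 0.03400 (Haaland)
Major: h_f = f(L/D)·V²/2g = 0.03400·4848·0.5350 = 88.18 m
Minor: ΣK = 4.62; h_m = ΣK·V²/2g = 2.472 m
Total H_L = 88.18 + 2.472 = 90.65 m

H_L ≈ 90.7 m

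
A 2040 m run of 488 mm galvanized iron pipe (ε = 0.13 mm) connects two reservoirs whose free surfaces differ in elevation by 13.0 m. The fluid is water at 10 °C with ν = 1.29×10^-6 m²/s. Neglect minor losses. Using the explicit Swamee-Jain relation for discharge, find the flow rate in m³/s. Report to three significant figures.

Q ≈ 0.370 m³/s

Swamee-Jain (Type II): Q = -0.965·√(gD⁵h_f/L)·ln[ε/(3.7D) + √(3.17ν²L/(gD³h_f))]
√(gD⁵h_f/L) = √(9.81·0.488⁵·13.0/2040) = 0.04159
ε/(3.7D) = 7.20×10^-5; √(3.17ν²L/(gD³h_f)) = 2.69×10^-5
Q = -0.965·0.04159·ln(9.894×10^-5) = 0.3701 m³/s
Check: V = 1.98 m/s, Re = 7.49×10^5, f = 0.01568, h_f = 13.1 m ≈ 13.0 m ✓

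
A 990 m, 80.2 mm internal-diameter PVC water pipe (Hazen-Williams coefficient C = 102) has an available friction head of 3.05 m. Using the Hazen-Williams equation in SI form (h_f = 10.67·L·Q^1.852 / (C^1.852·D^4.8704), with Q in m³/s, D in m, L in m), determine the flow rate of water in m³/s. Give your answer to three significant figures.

Q ≈ 0.00164 m³/s

Rearranging: Q = [h_f·C^1.852·D^4.8704 / (10.67·L)]^(1/1.852)
Q = [3.05·102^1.852·0.0802^4.8704 / (10.67·990)]^0.540 = 0.001643 m³/s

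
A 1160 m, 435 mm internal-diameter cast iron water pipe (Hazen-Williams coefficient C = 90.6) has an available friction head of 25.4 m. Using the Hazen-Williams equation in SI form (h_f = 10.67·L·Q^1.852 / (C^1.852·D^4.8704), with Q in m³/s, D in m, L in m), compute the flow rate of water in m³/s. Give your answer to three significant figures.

Q ≈ 0.359 m³/s

Rearranging: Q = [h_f·C^1.852·D^4.8704 / (10.67·L)]^(1/1.852)
Q = [25.4·90.6^1.852·0.435^4.8704 / (10.67·1160)]^0.540 = 0.3590 m³/s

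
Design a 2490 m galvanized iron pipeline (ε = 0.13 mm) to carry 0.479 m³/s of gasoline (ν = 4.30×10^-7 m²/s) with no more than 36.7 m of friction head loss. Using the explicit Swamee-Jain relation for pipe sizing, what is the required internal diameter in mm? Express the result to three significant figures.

D ≈ 462 mm

Swamee-Jain (Type III): D = 0.66·[ε^1.25·(LQ²/(gh_f))^4.75 + ν·Q^9.4·(L/(gh_f))^5.2]^0.04
LQ²/(gh_f) = 1.587; L/(gh_f) = 6.916
Term 1 = ε^1.25·(…)^4.75 = 1.24×10^-4; Term 2 = ν·Q^9.4·(…)^5.2 = 9.91×10^-6
D = 0.66·(1.24×10^-4 + 9.91×10^-6)^0.04 = 0.4620 m = 462 mm
Check: V = 2.86 m/s, Re = 3.07×10^6, f = 0.01506, h_f = 33.8 m ≈ 36.7 m ✓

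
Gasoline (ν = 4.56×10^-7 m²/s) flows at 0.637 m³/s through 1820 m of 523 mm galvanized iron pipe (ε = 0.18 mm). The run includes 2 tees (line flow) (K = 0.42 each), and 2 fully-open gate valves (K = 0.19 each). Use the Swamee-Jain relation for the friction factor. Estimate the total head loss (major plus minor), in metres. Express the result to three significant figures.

H_L ≈ 24.9 m

V = 4Q/(πD²) = 2.965 m/s; V²/2g = 0.4481 m
Re = 3.40×10^6, ε/D = 3.44×10^-4 → f = 0.01565 (Swamee-Jain)
Major: h_f = f(L/D)·V²/2g = 0.01565·3480·0.4481 = 24.40 m
Minor: ΣK = 1.22; h_m = ΣK·V²/2g = 0.5467 m
Total H_L = 24.40 + 0.5467 = 24.94 m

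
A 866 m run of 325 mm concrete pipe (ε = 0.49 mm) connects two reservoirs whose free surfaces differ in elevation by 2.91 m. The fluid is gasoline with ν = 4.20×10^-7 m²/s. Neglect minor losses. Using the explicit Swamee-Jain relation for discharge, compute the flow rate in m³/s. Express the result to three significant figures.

Q ≈ 0.0818 m³/s

Swamee-Jain (Type II): Q = -0.965·√(gD⁵h_f/L)·ln[ε/(3.7D) + √(3.17ν²L/(gD³h_f))]
√(gD⁵h_f/L) = √(9.81·0.325⁵·2.91/866) = 0.01093
ε/(3.7D) = 4.07×10^-4; √(3.17ν²L/(gD³h_f)) = 2.22×10^-5
Q = -0.965·0.01093·ln(4.297×10^-4) = 0.08179 m³/s
Check: V = 0.986 m/s, Re = 7.63×10^5, f = 0.02215, h_f = 2.92 m ≈ 2.91 m ✓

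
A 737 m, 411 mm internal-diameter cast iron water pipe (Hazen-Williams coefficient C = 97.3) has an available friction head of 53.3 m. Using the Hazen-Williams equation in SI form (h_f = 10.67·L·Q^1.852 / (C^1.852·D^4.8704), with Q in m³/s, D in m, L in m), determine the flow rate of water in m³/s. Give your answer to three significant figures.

Rearranging: Q = [h_f·C^1.852·D^4.8704 / (10.67·L)]^(1/1.852)
Q = [53.3·97.3^1.852·0.411^4.8704 / (10.67·737)]^0.540 = 0.6331 m³/s

Q ≈ 0.633 m³/s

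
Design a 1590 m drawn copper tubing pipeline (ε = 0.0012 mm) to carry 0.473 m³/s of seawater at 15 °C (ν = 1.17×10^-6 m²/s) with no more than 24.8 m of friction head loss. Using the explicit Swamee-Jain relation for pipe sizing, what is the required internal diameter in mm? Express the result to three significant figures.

D ≈ 426 mm

Swamee-Jain (Type III): D = 0.66·[ε^1.25·(LQ²/(gh_f))^4.75 + ν·Q^9.4·(L/(gh_f))^5.2]^0.04
LQ²/(gh_f) = 1.462; L/(gh_f) = 6.535
Term 1 = ε^1.25·(…)^4.75 = 2.41×10^-7; Term 2 = ν·Q^9.4·(…)^5.2 = 1.78×10^-5
D = 0.66·(2.41×10^-7 + 1.78×10^-5)^0.04 = 0.4264 m = 426 mm
Check: V = 3.31 m/s, Re = 1.21×10^6, f = 0.01133, h_f = 23.6 m ≈ 24.8 m ✓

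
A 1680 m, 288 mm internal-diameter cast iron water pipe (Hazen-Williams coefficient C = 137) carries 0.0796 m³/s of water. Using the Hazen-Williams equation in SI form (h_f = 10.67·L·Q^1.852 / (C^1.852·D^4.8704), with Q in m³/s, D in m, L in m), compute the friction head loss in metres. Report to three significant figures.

h_f = 10.67·1680·0.0796^1.852 / (137^1.852·0.288^4.8704) = 7.829 m

h_f ≈ 7.83 m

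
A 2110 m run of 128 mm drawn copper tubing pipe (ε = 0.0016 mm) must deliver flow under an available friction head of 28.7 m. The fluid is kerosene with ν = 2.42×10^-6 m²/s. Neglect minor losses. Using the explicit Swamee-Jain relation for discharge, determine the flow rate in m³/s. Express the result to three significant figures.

Q ≈ 0.0170 m³/s

Swamee-Jain (Type II): Q = -0.965·√(gD⁵h_f/L)·ln[ε/(3.7D) + √(3.17ν²L/(gD³h_f))]
√(gD⁵h_f/L) = √(9.81·0.128⁵·28.7/2110) = 0.002141
ε/(3.7D) = 3.38×10^-6; √(3.17ν²L/(gD³h_f)) = 2.58×10^-4
Q = -0.965·0.002141·ln(2.609×10^-4) = 0.01705 m³/s
Check: V = 1.32 m/s, Re = 7.01×10^4, f = 0.01933, h_f = 28.5 m ≈ 28.7 m ✓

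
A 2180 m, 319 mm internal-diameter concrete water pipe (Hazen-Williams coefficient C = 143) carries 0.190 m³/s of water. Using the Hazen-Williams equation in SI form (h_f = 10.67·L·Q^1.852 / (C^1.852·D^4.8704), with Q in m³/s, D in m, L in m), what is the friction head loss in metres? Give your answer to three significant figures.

h_f ≈ 28.6 m

h_f = 10.67·2180·0.190^1.852 / (143^1.852·0.319^4.8704) = 28.57 m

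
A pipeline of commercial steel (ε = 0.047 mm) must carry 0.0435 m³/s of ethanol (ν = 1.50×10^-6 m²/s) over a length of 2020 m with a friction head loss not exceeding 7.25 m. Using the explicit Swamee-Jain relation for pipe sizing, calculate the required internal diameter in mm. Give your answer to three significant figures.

Swamee-Jain (Type III): D = 0.66·[ε^1.25·(LQ²/(gh_f))^4.75 + ν·Q^9.4·(L/(gh_f))^5.2]^0.04
LQ²/(gh_f) = 0.05374; L/(gh_f) = 28.40
Term 1 = ε^1.25·(…)^4.75 = 3.62×10^-12; Term 2 = ν·Q^9.4·(…)^5.2 = 8.62×10^-12
D = 0.66·(3.62×10^-12 + 8.62×10^-12)^0.04 = 0.2416 m = 242 mm
Check: V = 0.949 m/s, Re = 1.53×10^5, f = 0.01775, h_f = 6.81 m ≈ 7.25 m ✓

D ≈ 242 mm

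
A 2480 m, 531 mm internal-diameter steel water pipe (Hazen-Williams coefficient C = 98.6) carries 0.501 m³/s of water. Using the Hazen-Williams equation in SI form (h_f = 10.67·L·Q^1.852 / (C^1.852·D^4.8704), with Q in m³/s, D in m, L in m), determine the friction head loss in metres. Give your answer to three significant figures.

h_f = 10.67·2480·0.501^1.852 / (98.6^1.852·0.531^4.8704) = 32.58 m

h_f ≈ 32.6 m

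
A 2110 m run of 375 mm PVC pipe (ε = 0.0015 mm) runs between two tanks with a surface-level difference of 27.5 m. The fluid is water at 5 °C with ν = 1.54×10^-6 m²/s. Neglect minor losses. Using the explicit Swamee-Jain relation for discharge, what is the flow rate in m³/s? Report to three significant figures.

Swamee-Jain (Type II): Q = -0.965·√(gD⁵h_f/L)·ln[ε/(3.7D) + √(3.17ν²L/(gD³h_f))]
√(gD⁵h_f/L) = √(9.81·0.375⁵·27.5/2110) = 0.03079
ε/(3.7D) = 1.08×10^-6; √(3.17ν²L/(gD³h_f)) = 3.34×10^-5
Q = -0.965·0.03079·ln(3.447×10^-5) = 0.3053 m³/s
Check: V = 2.76 m/s, Re = 6.73×10^5, f = 0.01250, h_f = 27.4 m ≈ 27.5 m ✓

Q ≈ 0.305 m³/s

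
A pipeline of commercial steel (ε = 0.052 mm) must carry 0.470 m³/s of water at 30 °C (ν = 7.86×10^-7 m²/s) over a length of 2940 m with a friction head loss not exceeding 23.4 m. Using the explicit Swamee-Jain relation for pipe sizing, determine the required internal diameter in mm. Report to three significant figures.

D ≈ 500 mm

Swamee-Jain (Type III): D = 0.66·[ε^1.25·(LQ²/(gh_f))^4.75 + ν·Q^9.4·(L/(gh_f))^5.2]^0.04
LQ²/(gh_f) = 2.829; L/(gh_f) = 12.81
Term 1 = ε^1.25·(…)^4.75 = 6.17×10^-4; Term 2 = ν·Q^9.4·(…)^5.2 = 3.73×10^-4
D = 0.66·(6.17×10^-4 + 3.73×10^-4)^0.04 = 0.5005 m = 500 mm
Check: V = 2.39 m/s, Re = 1.52×10^6, f = 0.01316, h_f = 22.5 m ≈ 23.4 m ✓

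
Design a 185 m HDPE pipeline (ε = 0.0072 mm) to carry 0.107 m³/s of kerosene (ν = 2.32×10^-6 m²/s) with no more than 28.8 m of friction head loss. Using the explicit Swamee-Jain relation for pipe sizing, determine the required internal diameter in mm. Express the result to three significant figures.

Swamee-Jain (Type III): D = 0.66·[ε^1.25·(LQ²/(gh_f))^4.75 + ν·Q^9.4·(L/(gh_f))^5.2]^0.04
LQ²/(gh_f) = 0.007497; L/(gh_f) = 0.6548
Term 1 = ε^1.25·(…)^4.75 = 3.00×10^-17; Term 2 = ν·Q^9.4·(…)^5.2 = 1.93×10^-16
D = 0.66·(3.00×10^-17 + 1.93×10^-16)^0.04 = 0.1561 m = 156 mm
Check: V = 5.59 m/s, Re = 3.76×10^5, f = 0.01437, h_f = 27.1 m ≈ 28.8 m ✓

D ≈ 156 mm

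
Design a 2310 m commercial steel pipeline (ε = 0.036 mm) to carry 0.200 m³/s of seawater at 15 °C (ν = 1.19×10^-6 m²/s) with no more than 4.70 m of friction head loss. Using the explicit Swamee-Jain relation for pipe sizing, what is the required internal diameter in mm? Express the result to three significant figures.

D ≈ 477 mm

Swamee-Jain (Type III): D = 0.66·[ε^1.25·(LQ²/(gh_f))^4.75 + ν·Q^9.4·(L/(gh_f))^5.2]^0.04
LQ²/(gh_f) = 2.004; L/(gh_f) = 50.10
Term 1 = ε^1.25·(…)^4.75 = 7.58×10^-5; Term 2 = ν·Q^9.4·(…)^5.2 = 2.21×10^-4
D = 0.66·(7.58×10^-5 + 2.21×10^-4)^0.04 = 0.4769 m = 477 mm
Check: V = 1.12 m/s, Re = 4.49×10^5, f = 0.01437, h_f = 4.45 m ≈ 4.70 m ✓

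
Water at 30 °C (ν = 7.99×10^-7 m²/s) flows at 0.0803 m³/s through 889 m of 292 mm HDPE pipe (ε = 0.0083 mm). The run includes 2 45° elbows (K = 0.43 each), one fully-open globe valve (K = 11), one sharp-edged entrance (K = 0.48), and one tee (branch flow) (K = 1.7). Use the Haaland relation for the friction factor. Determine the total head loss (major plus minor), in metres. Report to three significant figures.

H_L ≈ 4.08 m

V = 4Q/(πD²) = 1.199 m/s; V²/2g = 0.07329 m
Re = 4.38×10^5, ε/D = 2.84×10^-5 → f = 0.01369 (Haaland)
Major: h_f = f(L/D)·V²/2g = 0.01369·3045·0.07329 = 3.054 m
Minor: ΣK = 14.0; h_m = ΣK·V²/2g = 1.029 m
Total H_L = 3.054 + 1.029 = 4.083 m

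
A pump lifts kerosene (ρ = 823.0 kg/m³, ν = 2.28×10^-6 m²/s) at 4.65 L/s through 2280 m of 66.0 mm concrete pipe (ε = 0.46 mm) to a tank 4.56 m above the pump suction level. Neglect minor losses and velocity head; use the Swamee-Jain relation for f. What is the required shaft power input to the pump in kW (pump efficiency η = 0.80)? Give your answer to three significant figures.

P_shaft ≈ 5.70 kW

V = 4Q/(πD²) = 1.359 m/s; Re = 3.93×10^4; ε/D = 0.00697; f = 0.03594
h_f = f(L/D)V²/2g = 116.9 m
Total head H = z + h_f = 4.56 + 116.9 = 121.5 m
P_hyd = ρgQH = 823.0·9.81·0.00465·121.5 = 4.560 kW
P_shaft = P_hyd/η = 4.560/0.80 = 5.700 kW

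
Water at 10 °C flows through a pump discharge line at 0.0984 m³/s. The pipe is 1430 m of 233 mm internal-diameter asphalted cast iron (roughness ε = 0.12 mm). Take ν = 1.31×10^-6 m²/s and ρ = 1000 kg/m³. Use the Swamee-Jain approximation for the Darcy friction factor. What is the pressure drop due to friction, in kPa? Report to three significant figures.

Δp ≈ 295 kPa

V = 4Q/(πD²) = 4·0.0984/(π·0.233²) = 2.308 m/s
Re = VD/ν = 2.308·0.233/1.31×10^-6 = 4.10×10^5 → turbulent
ε/D = 0.12/233 = 5.15×10^-4
Swamee-Jain: f = 0.01806
h_f = f(L/D)V²/(2g) = 0.01806·(1430/0.233)·2.308²/(2·9.81) = 30.08 m
Δp = ρg·h_f = 1000·9.81·30.08 = 295.1 kPa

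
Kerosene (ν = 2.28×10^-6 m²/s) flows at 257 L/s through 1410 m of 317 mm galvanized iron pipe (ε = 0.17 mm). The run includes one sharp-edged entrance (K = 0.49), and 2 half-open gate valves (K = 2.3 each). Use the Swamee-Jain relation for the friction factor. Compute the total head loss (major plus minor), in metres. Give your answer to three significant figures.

V = 4Q/(πD²) = 3.256 m/s; V²/2g = 0.5404 m
Re = 4.53×10^5, ε/D = 5.36×10^-4 → f = 0.01809 (Swamee-Jain)
Major: h_f = f(L/D)·V²/2g = 0.01809·4448·0.5404 = 43.48 m
Minor: ΣK = 5.09; h_m = ΣK·V²/2g = 2.751 m
Total H_L = 43.48 + 2.751 = 46.23 m

H_L ≈ 46.2 m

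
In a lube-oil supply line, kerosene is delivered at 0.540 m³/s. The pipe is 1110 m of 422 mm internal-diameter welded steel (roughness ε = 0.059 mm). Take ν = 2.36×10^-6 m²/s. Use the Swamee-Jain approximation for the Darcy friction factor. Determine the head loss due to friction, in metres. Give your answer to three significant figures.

V = 4Q/(πD²) = 4·0.540/(π·0.422²) = 3.861 m/s
Re = VD/ν = 3.861·0.422/2.36×10^-6 = 6.90×10^5 → turbulent
ε/D = 0.059/422 = 1.40×10^-4
Swamee-Jain: f = 0.01447
h_f = f(L/D)V²/(2g) = 0.01447·(1110/0.422)·3.861²/(2·9.81) = 28.91 m

h_f ≈ 28.9 m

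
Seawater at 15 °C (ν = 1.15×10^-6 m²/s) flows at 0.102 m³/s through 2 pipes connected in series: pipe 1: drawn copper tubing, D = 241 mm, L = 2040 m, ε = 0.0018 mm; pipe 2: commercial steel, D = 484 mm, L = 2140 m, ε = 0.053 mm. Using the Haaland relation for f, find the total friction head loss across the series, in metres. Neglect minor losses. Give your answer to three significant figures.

H ≈ 29.8 m

Pipe 1: V = 2.236 m/s, Re = 4.69×10^5, ε/D = 7.47×10^-6, f = 0.01330, h_1 = f(L/D)V²/2g = 28.68 m
Pipe 2: V = 0.5544 m/s, Re = 2.33×10^5, ε/D = 1.10×10^-4, f = 0.01588, h_2 = f(L/D)V²/2g = 1.100 m
Series → Q common, losses add: H = Σh = 29.78 m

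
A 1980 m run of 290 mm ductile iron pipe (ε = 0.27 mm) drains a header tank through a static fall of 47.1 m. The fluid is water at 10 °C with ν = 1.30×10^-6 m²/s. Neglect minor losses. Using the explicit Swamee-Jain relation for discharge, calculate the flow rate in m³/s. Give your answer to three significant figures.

Swamee-Jain (Type II): Q = -0.965·√(gD⁵h_f/L)·ln[ε/(3.7D) + √(3.17ν²L/(gD³h_f))]
√(gD⁵h_f/L) = √(9.81·0.290⁵·47.1/1980) = 0.02188
ε/(3.7D) = 2.52×10^-4; √(3.17ν²L/(gD³h_f)) = 3.07×10^-5
Q = -0.965·0.02188·ln(2.823×10^-4) = 0.1725 m³/s
Check: V = 2.61 m/s, Re = 5.83×10^5, f = 0.01996, h_f = 47.4 m ≈ 47.1 m ✓

Q ≈ 0.173 m³/s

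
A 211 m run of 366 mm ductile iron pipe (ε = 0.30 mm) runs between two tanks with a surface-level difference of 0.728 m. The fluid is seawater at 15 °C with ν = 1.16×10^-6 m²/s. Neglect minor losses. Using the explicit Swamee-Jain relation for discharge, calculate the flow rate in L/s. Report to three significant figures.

Q ≈ 118 L/s

Swamee-Jain (Type II): Q = -0.965·√(gD⁵h_f/L)·ln[ε/(3.7D) + √(3.17ν²L/(gD³h_f))]
√(gD⁵h_f/L) = √(9.81·0.366⁵·0.728/211) = 0.01491
ε/(3.7D) = 2.22×10^-4; √(3.17ν²L/(gD³h_f)) = 5.07×10^-5
Q = -0.965·0.01491·ln(2.722×10^-4) = 0.1181 m³/s
Check: V = 1.12 m/s, Re = 3.54×10^5, f = 0.01980, h_f = 0.733 m ≈ 0.728 m ✓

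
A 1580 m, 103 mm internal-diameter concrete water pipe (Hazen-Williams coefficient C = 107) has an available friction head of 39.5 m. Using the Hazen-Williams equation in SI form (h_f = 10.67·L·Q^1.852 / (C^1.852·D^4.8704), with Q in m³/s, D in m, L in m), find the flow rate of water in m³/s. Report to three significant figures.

Rearranging: Q = [h_f·C^1.852·D^4.8704 / (10.67·L)]^(1/1.852)
Q = [39.5·107^1.852·0.103^4.8704 / (10.67·1580)]^0.540 = 0.01031 m³/s

Q ≈ 0.0103 m³/s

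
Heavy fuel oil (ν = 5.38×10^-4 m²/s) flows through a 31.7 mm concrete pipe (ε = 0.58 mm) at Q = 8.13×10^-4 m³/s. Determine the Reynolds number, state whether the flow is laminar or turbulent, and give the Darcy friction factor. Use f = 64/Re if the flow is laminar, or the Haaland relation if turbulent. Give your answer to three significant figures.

Re ≈ 60.7; laminar; f = 64/Re ≈ 1.05

V = 4Q/(πD²) = 1.030 m/s
Re = VD/ν = 1.030·0.0317/5.38×10^-4 = 60.7
Re < 2300 → laminar → f = 64/Re = 1.054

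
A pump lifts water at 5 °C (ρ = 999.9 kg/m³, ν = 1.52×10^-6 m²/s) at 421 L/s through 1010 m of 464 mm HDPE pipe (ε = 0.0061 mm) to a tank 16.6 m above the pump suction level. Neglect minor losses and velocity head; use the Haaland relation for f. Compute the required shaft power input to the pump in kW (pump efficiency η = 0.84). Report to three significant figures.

V = 4Q/(πD²) = 2.490 m/s; Re = 7.60×10^5; ε/D = 1.31×10^-5; f = 0.01234
h_f = f(L/D)V²/2g = 8.486 m
Total head H = z + h_f = 16.6 + 8.486 = 25.09 m
P_hyd = ρgQH = 999.9·9.81·0.421·25.09 = 103.6 kW
P_shaft = P_hyd/η = 103.6/0.84 = 123.3 kW

P_shaft ≈ 123 kW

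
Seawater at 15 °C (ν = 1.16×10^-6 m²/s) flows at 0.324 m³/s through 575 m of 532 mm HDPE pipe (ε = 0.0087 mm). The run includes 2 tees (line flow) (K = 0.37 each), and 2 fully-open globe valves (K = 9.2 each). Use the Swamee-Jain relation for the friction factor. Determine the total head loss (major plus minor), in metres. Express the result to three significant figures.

V = 4Q/(πD²) = 1.458 m/s; V²/2g = 0.1083 m
Re = 6.68×10^5, ε/D = 1.64×10^-5 → f = 0.01275 (Swamee-Jain)
Major: h_f = f(L/D)·V²/2g = 0.01275·1081·0.1083 = 1.492 m
Minor: ΣK = 19.1; h_m = ΣK·V²/2g = 2.073 m
Total H_L = 1.492 + 2.073 = 3.564 m

H_L ≈ 3.56 m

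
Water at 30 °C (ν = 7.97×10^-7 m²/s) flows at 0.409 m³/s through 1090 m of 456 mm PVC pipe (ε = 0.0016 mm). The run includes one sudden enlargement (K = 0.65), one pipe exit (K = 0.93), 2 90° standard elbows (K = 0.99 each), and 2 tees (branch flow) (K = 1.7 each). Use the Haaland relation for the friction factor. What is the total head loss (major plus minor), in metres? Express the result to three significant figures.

H_L ≈ 10.6 m

V = 4Q/(πD²) = 2.504 m/s; V²/2g = 0.3197 m
Re = 1.43×10^6, ε/D = 3.51×10^-6 → f = 0.01099 (Haaland)
Major: h_f = f(L/D)·V²/2g = 0.01099·2390·0.3197 = 8.399 m
Minor: ΣK = 6.96; h_m = ΣK·V²/2g = 2.225 m
Total H_L = 8.399 + 2.225 = 10.62 m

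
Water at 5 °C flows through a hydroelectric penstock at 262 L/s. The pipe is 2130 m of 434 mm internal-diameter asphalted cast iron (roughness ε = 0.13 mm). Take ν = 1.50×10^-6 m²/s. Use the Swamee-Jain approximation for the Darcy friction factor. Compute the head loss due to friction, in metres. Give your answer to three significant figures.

h_f ≈ 12.8 m

V = 4Q/(πD²) = 4·0.262/(π·0.434²) = 1.771 m/s
Re = VD/ν = 1.771·0.434/1.50×10^-6 = 5.12×10^5 → turbulent
ε/D = 0.13/434 = 3.00×10^-4
Swamee-Jain: f = 0.01634
h_f = f(L/D)V²/(2g) = 0.01634·(2130/0.434)·1.771²/(2·9.81) = 12.82 m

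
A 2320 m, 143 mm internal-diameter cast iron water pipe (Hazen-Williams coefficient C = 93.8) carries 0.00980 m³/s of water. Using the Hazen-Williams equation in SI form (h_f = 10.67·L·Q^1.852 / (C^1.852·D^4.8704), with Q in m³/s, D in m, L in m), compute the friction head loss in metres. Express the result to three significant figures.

h_f = 10.67·2320·0.00980^1.852 / (93.8^1.852·0.143^4.8704) = 13.64 m

h_f ≈ 13.6 m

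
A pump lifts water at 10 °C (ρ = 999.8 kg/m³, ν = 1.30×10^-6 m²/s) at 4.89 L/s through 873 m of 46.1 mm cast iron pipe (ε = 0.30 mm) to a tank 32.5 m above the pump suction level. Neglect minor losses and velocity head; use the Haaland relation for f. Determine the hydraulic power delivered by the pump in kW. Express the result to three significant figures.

V = 4Q/(πD²) = 2.930 m/s; Re = 1.04×10^5; ε/D = 0.00651; f = 0.03371
h_f = f(L/D)V²/2g = 279.2 m
Total head H = z + h_f = 32.5 + 279.2 = 311.7 m
P_hyd = ρgQH = 999.8·9.81·0.00489·311.7 = 14.95 kW

P_hyd ≈ 15.0 kW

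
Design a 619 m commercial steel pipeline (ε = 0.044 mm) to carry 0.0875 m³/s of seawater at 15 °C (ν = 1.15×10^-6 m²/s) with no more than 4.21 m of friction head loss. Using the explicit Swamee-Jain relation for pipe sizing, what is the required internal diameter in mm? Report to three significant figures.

D ≈ 274 mm

Swamee-Jain (Type III): D = 0.66·[ε^1.25·(LQ²/(gh_f))^4.75 + ν·Q^9.4·(L/(gh_f))^5.2]^0.04
LQ²/(gh_f) = 0.1148; L/(gh_f) = 14.99
Term 1 = ε^1.25·(…)^4.75 = 1.23×10^-10; Term 2 = ν·Q^9.4·(…)^5.2 = 1.70×10^-10
D = 0.66·(1.23×10^-10 + 1.70×10^-10)^0.04 = 0.2743 m = 274 mm
Check: V = 1.48 m/s, Re = 3.53×10^5, f = 0.01568, h_f = 3.96 m ≈ 4.21 m ✓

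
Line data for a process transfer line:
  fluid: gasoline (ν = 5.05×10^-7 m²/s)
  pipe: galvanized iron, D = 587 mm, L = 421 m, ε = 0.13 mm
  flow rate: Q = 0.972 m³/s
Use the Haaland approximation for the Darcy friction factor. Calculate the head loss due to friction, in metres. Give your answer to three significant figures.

V = 4Q/(πD²) = 4·0.972/(π·0.587²) = 3.592 m/s
Re = VD/ν = 3.592·0.587/5.05×10^-7 = 4.17×10^6 → turbulent
ε/D = 0.13/587 = 2.21×10^-4
Haaland: f = 0.01425
h_f = f(L/D)V²/(2g) = 0.01425·(421/0.587)·3.592²/(2·9.81) = 6.720 m

h_f ≈ 6.72 m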